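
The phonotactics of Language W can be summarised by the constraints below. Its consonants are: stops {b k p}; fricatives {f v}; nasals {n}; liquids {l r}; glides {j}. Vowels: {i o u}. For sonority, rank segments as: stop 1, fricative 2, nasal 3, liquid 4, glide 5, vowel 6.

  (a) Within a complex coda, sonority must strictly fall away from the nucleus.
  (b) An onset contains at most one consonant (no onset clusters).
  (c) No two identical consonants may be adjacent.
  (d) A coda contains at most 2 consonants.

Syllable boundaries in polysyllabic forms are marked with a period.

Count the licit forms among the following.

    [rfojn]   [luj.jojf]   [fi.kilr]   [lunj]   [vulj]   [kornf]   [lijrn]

0

[rfojn] — violates constraint (b): syllable 1 onset /rf/ has 2 consonants (> 1) → illicit
[luj.jojf] — violates constraint (c): adjacent identical consonants /jj/ → illicit
[fi.kilr] — violates constraint (a): syllable 2 coda /lr/: /l/ (liquid, 4) → /r/ (liquid, 4) does not fall → illicit
[lunj] — violates constraint (a): syllable 1 coda /nj/: /n/ (nasal, 3) → /j/ (glide, 5) does not fall → illicit
[vulj] — violates constraint (a): syllable 1 coda /lj/: /l/ (liquid, 4) → /j/ (glide, 5) does not fall → illicit
[kornf] — violates constraint (d): syllable 1 coda /rnf/ has 3 consonants (> 2) → illicit
[lijrn] — violates constraint (d): syllable 1 coda /jrn/ has 3 consonants (> 2) → illicit
No form is licit → 0.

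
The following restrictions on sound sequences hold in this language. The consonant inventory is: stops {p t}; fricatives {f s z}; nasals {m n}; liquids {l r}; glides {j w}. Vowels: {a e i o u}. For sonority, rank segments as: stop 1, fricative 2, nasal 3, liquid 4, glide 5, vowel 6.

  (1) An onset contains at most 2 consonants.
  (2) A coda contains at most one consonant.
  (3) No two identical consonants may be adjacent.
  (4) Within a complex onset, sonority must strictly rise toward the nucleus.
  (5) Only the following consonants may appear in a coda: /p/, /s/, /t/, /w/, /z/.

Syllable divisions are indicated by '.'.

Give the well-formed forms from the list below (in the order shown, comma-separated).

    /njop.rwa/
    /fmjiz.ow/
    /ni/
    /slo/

/njop.rwa/ — σ1 onset /nj/ (3→5 rises), coda /p/ ok; σ2 onset /rw/ (4→5 rises), coda /∅/ ok → well-formed
/fmjiz.ow/ — violates constraint 1: syllable 1 onset /fmj/ has 3 consonants (> 2) → ill-formed
/ni/ — σ1 onset /n/, coda /∅/ ok → well-formed
/slo/ — σ1 onset /sl/ (2→4 rises), coda /∅/ ok → well-formed

/njop.rwa/, /ni/, /slo/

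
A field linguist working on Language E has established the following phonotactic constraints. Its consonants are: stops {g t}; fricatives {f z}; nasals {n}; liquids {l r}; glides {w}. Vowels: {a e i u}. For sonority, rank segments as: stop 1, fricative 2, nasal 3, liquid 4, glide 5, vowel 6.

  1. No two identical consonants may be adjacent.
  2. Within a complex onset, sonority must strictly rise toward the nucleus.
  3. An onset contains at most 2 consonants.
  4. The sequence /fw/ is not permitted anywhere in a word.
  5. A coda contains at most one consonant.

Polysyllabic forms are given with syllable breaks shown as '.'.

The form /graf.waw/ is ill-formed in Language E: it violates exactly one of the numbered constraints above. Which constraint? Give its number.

4

/graf.waw/: contains banned sequence /fw/.
This is a violation of constraint 4: "The sequence /fw/ is not permitted anywhere in a word."
The remaining constraints (1, 2, 3, 5) are satisfied.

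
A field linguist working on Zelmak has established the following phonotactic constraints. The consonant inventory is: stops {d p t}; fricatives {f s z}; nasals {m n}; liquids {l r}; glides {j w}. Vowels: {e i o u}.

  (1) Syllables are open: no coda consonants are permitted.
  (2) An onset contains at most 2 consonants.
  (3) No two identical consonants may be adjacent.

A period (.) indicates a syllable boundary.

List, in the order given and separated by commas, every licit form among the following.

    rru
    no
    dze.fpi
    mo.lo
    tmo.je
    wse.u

no, dze.fpi, mo.lo, tmo.je, wse.u

rru — violates constraint 3: adjacent identical consonants /rr/ → illicit
no — σ1 onset /n/, coda /∅/ ok → licit
dze.fpi — σ1 onset /dz/ (2C), coda /∅/ ok; σ2 onset /fp/ (2C), coda /∅/ ok → licit
mo.lo — σ1 onset /m/, coda /∅/ ok; σ2 onset /l/, coda /∅/ ok → licit
tmo.je — σ1 onset /tm/ (2C), coda /∅/ ok; σ2 onset /j/, coda /∅/ ok → licit
wse.u — σ1 onset /ws/ (2C), coda /∅/ ok; σ2 onset /∅/, coda /∅/ ok → licit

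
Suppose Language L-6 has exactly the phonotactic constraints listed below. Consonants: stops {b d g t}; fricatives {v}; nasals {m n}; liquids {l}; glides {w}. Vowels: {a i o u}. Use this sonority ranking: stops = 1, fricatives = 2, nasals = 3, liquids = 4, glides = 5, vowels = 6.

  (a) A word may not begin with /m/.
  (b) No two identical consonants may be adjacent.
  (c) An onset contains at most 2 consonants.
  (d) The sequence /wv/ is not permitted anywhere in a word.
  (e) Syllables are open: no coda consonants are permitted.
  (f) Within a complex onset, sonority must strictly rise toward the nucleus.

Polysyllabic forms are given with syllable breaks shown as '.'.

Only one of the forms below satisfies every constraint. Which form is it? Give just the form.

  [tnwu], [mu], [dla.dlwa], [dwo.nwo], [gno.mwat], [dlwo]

[tnwu] — violates constraint (c): syllable 1 onset /tnw/ has 3 consonants (> 2) → illicit
[mu] — violates constraint (a): word begins with /m/ → illicit
[dla.dlwa] — violates constraint (c): syllable 2 onset /dlw/ has 3 consonants (> 2) → illicit
[dwo.nwo] — σ1 onset /dw/ (1→5 rises), coda /∅/ ok; σ2 onset /nw/ (3→5 rises), coda /∅/ ok → licit
[gno.mwat] — violates constraint (e): syllable 2 coda /t/ has 1 consonant (> 0) → illicit
[dlwo] — violates constraint (c): syllable 1 onset /dlw/ has 3 consonants (> 2) → illicit

[dwo.nwo]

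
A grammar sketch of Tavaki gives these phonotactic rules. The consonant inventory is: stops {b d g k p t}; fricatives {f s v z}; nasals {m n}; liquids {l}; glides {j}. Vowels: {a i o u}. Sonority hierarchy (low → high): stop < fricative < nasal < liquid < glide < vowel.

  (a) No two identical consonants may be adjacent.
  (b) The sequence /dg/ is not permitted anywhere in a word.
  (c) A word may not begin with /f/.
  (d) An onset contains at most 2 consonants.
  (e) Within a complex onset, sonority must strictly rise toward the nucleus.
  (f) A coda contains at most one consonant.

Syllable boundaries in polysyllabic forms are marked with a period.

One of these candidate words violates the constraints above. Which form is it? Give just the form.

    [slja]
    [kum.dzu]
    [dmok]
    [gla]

[slja]

[slja] — violates constraint (d): syllable 1 onset /slj/ has 3 consonants (> 2) → not permitted
[kum.dzu] — σ1 onset /k/, coda /m/ ok; σ2 onset /dz/ (1→2 rises), coda /∅/ ok → permitted
[dmok] — σ1 onset /dm/ (1→3 rises), coda /k/ ok → permitted
[gla] — σ1 onset /gl/ (1→4 rises), coda /∅/ ok → permitted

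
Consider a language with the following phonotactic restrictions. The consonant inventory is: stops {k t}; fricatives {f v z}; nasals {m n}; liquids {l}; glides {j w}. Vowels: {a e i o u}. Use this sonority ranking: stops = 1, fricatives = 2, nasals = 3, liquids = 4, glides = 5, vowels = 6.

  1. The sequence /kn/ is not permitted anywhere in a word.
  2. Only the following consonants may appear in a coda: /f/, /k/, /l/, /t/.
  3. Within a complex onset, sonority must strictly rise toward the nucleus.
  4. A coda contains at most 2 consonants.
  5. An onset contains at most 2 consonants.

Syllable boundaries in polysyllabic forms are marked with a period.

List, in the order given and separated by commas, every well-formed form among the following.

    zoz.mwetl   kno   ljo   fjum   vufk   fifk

ljo, vufk, fifk

zoz.mwetl — violates constraint 2: syllable 1 coda contains /z/, which is not a licensed coda consonant → ill-formed
kno — violates constraint 1: contains banned sequence /kn/ → ill-formed
ljo — σ1 onset /lj/ (4→5 rises), coda /∅/ ok → well-formed
fjum — violates constraint 2: syllable 1 coda contains /m/, which is not a licensed coda consonant → ill-formed
vufk — σ1 onset /v/, coda /fk/ (2C) ok → well-formed
fifk — σ1 onset /f/, coda /fk/ (2C) ok → well-formed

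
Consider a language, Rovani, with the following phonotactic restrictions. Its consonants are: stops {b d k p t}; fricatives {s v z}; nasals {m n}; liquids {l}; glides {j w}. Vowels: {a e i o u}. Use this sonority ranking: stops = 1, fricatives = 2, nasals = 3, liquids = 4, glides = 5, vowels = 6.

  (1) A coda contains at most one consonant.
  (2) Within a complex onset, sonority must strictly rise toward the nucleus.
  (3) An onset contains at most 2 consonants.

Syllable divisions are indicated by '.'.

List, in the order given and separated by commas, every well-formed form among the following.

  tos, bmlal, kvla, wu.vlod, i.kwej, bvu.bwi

tos — σ1 onset /t/, coda /s/ ok → well-formed
bmlal — violates constraint 3: syllable 1 onset /bml/ has 3 consonants (> 2) → ill-formed
kvla — violates constraint 3: syllable 1 onset /kvl/ has 3 consonants (> 2) → ill-formed
wu.vlod — σ1 onset /w/, coda /∅/ ok; σ2 onset /vl/ (2→4 rises), coda /d/ ok → well-formed
i.kwej — σ1 onset /∅/, coda /∅/ ok; σ2 onset /kw/ (1→5 rises), coda /j/ ok → well-formed
bvu.bwi — σ1 onset /bv/ (1→2 rises), coda /∅/ ok; σ2 onset /bw/ (1→5 rises), coda /∅/ ok → well-formed

tos, wu.vlod, i.kwej, bvu.bwi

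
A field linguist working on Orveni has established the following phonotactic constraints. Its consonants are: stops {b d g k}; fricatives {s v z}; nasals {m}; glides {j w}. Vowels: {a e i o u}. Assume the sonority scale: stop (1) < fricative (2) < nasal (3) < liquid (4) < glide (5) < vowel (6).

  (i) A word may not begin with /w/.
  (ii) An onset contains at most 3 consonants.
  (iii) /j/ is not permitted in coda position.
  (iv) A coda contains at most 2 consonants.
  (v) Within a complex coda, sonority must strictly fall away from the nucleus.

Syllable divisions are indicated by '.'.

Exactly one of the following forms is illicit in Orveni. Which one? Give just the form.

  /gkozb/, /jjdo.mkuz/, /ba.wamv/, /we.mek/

/we.mek/

/gkozb/ — σ1 onset /gk/ (2C), coda /zb/ (2→1 falls) ok → licit
/jjdo.mkuz/ — σ1 onset /jjd/ (3C), coda /∅/ ok; σ2 onset /mk/ (2C), coda /z/ ok → licit
/ba.wamv/ — σ1 onset /b/, coda /∅/ ok; σ2 onset /w/, coda /mv/ (3→2 falls) ok → licit
/we.mek/ — violates constraint (i): word begins with /w/ → illicit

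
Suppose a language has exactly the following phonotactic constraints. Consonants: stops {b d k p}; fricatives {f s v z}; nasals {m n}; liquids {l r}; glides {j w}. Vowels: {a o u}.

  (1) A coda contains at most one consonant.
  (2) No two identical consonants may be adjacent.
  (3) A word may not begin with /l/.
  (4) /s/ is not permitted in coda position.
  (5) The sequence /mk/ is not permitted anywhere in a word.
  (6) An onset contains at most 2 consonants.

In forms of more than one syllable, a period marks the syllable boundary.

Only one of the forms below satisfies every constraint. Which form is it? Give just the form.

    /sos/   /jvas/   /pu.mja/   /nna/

/sos/ — violates constraint 4: syllable 1 coda contains /s/ → ill-formed
/jvas/ — violates constraint 4: syllable 1 coda contains /s/ → ill-formed
/pu.mja/ — σ1 onset /p/, coda /∅/ ok; σ2 onset /mj/ (2C), coda /∅/ ok → well-formed
/nna/ — violates constraint 2: adjacent identical consonants /nn/ → ill-formed

/pu.mja/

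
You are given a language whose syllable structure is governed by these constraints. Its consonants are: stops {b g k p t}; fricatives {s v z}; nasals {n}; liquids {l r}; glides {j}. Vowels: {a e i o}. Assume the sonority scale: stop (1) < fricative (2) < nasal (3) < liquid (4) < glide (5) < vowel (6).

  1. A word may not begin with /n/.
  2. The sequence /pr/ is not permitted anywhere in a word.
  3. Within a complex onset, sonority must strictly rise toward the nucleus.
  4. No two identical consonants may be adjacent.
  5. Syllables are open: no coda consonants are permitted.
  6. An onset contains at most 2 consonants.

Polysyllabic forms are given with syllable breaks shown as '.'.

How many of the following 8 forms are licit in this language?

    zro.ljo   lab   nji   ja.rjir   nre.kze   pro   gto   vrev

1

zro.ljo — σ1 onset /zr/ (2→4 rises), coda /∅/ ok; σ2 onset /lj/ (4→5 rises), coda /∅/ ok → licit
lab — violates constraint 5: syllable 1 coda /b/ has 1 consonant (> 0) → illicit
nji — violates constraint 1: word begins with /n/ → illicit
ja.rjir — violates constraint 5: syllable 2 coda /r/ has 1 consonant (> 0) → illicit
nre.kze — violates constraint 1: word begins with /n/ → illicit
pro — violates constraint 2: contains banned sequence /pr/ → illicit
gto — violates constraint 3: syllable 1 onset /gt/: /g/ (stop, 1) → /t/ (stop, 1) does not rise → illicit
vrev — violates constraint 5: syllable 1 coda /v/ has 1 consonant (> 0) → illicit
Licit: zro.ljo → 1.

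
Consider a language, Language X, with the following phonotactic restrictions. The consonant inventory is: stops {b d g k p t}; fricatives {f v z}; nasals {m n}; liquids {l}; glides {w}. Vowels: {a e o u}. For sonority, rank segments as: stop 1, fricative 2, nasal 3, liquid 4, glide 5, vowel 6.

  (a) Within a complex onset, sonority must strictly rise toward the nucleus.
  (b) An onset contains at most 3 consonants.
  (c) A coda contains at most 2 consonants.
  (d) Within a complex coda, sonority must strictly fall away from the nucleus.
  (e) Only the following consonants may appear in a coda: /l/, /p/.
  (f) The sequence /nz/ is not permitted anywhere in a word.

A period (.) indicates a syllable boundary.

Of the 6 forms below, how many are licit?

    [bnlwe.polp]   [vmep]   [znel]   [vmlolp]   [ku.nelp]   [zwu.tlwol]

[bnlwe.polp] — violates constraint (b): syllable 1 onset /bnlw/ has 4 consonants (> 3) → illicit
[vmep] — σ1 onset /vm/ (2→3 rises), coda /p/ ok → licit
[znel] — σ1 onset /zn/ (2→3 rises), coda /l/ ok → licit
[vmlolp] — σ1 onset /vml/ (2→3→4 rises), coda /lp/ (4→1 falls) ok → licit
[ku.nelp] — σ1 onset /k/, coda /∅/ ok; σ2 onset /n/, coda /lp/ (4→1 falls) ok → licit
[zwu.tlwol] — σ1 onset /zw/ (2→5 rises), coda /∅/ ok; σ2 onset /tlw/ (1→4→5 rises), coda /l/ ok → licit
Licit: [vmep], [znel], [vmlolp], [ku.nelp], [zwu.tlwol] → 5.

5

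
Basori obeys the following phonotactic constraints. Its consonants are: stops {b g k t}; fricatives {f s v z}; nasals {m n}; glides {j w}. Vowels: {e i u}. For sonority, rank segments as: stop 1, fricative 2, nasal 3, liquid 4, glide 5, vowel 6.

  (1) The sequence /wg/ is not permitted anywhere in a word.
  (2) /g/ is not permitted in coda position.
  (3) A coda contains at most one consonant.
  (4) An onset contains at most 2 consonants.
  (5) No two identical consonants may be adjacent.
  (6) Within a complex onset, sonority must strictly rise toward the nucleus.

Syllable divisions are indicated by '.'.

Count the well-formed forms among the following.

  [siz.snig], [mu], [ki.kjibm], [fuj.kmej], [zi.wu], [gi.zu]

4

[siz.snig] — violates constraint 2: syllable 2 coda contains /g/ → ill-formed
[mu] — σ1 onset /m/, coda /∅/ ok → well-formed
[ki.kjibm] — violates constraint 3: syllable 2 coda /bm/ has 2 consonants (> 1) → ill-formed
[fuj.kmej] — σ1 onset /f/, coda /j/ ok; σ2 onset /km/ (1→3 rises), coda /j/ ok → well-formed
[zi.wu] — σ1 onset /z/, coda /∅/ ok; σ2 onset /w/, coda /∅/ ok → well-formed
[gi.zu] — σ1 onset /g/, coda /∅/ ok; σ2 onset /z/, coda /∅/ ok → well-formed
Well-formed: [mu], [fuj.kmej], [zi.wu], [gi.zu] → 4.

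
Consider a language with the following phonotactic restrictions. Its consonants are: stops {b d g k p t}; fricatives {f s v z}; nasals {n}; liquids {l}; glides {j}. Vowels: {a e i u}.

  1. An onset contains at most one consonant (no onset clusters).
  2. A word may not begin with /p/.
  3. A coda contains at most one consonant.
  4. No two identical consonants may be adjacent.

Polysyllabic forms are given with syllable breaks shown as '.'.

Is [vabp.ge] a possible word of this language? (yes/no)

no

[vabp.ge] — violates constraint 3: syllable 1 coda /bp/ has 2 consonants (> 1) → phonotactically illegal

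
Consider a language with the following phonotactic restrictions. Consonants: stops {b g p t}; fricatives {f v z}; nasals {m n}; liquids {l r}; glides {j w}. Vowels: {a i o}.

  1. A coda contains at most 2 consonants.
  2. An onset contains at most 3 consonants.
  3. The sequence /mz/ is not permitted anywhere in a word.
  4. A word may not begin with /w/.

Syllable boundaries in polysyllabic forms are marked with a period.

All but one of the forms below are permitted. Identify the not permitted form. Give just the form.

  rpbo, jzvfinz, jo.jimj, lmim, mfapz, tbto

jzvfinz

rpbo — σ1 onset /rpb/ (3C), coda /∅/ ok → permitted
jzvfinz — violates constraint 2: syllable 1 onset /jzvf/ has 4 consonants (> 3) → not permitted
jo.jimj — σ1 onset /j/, coda /∅/ ok; σ2 onset /j/, coda /mj/ (2C) ok → permitted
lmim — σ1 onset /lm/ (2C), coda /m/ ok → permitted
mfapz — σ1 onset /mf/ (2C), coda /pz/ (2C) ok → permitted
tbto — σ1 onset /tbt/ (3C), coda /∅/ ok → permitted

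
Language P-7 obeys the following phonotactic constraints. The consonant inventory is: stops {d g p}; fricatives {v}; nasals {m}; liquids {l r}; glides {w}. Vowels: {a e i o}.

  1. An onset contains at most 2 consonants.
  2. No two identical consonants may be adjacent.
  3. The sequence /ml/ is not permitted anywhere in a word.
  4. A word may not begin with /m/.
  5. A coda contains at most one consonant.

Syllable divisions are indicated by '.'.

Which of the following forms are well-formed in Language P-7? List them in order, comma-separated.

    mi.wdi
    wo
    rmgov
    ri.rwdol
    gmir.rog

wo

mi.wdi — violates constraint 4: word begins with /m/ → ill-formed
wo — σ1 onset /w/, coda /∅/ ok → well-formed
rmgov — violates constraint 1: syllable 1 onset /rmg/ has 3 consonants (> 2) → ill-formed
ri.rwdol — violates constraint 1: syllable 2 onset /rwd/ has 3 consonants (> 2) → ill-formed
gmir.rog — violates constraint 2: adjacent identical consonants /rr/ → ill-formed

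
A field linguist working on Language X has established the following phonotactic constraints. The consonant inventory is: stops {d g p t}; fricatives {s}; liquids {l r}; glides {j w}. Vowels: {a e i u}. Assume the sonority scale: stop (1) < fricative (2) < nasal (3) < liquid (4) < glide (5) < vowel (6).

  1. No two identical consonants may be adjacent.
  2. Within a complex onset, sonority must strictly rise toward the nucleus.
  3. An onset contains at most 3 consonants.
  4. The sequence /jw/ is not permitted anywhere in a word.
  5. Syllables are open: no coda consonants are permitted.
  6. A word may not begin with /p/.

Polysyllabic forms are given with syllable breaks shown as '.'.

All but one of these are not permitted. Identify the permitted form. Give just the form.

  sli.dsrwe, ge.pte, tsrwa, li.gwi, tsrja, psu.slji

sli.dsrwe — violates constraint 3: syllable 2 onset /dsrw/ has 4 consonants (> 3) → not permitted
ge.pte — violates constraint 2: syllable 2 onset /pt/: /p/ (stop, 1) → /t/ (stop, 1) does not rise → not permitted
tsrwa — violates constraint 3: syllable 1 onset /tsrw/ has 4 consonants (> 3) → not permitted
li.gwi — σ1 onset /l/, coda /∅/ ok; σ2 onset /gw/ (1→5 rises), coda /∅/ ok → permitted
tsrja — violates constraint 3: syllable 1 onset /tsrj/ has 4 consonants (> 3) → not permitted
psu.slji — violates constraint 6: word begins with /p/ → not permitted

li.gwi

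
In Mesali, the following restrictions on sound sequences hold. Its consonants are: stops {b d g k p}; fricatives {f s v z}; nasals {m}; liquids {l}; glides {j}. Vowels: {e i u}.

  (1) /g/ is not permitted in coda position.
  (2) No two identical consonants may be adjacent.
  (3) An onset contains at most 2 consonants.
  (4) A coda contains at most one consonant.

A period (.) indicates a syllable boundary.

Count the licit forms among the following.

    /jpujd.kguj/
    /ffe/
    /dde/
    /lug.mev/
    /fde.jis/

1

/jpujd.kguj/ — violates constraint 4: syllable 1 coda /jd/ has 2 consonants (> 1) → illicit
/ffe/ — violates constraint 2: adjacent identical consonants /ff/ → illicit
/dde/ — violates constraint 2: adjacent identical consonants /dd/ → illicit
/lug.mev/ — violates constraint 1: syllable 1 coda contains /g/ → illicit
/fde.jis/ — σ1 onset /fd/ (2C), coda /∅/ ok; σ2 onset /j/, coda /s/ ok → licit
Licit: /fde.jis/ → 1.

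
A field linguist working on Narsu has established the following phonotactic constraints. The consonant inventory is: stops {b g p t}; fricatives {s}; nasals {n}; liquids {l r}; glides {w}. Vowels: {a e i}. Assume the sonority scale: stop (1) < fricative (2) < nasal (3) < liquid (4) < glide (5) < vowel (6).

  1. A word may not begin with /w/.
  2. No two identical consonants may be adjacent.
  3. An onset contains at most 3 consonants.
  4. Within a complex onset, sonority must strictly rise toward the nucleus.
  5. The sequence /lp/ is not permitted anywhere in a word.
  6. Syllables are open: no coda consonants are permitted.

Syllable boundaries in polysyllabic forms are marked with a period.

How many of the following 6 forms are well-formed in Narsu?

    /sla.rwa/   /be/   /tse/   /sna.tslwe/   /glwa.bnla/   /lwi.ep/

/sla.rwa/ — σ1 onset /sl/ (2→4 rises), coda /∅/ ok; σ2 onset /rw/ (4→5 rises), coda /∅/ ok → well-formed
/be/ — σ1 onset /b/, coda /∅/ ok → well-formed
/tse/ — σ1 onset /ts/ (1→2 rises), coda /∅/ ok → well-formed
/sna.tslwe/ — violates constraint 3: syllable 2 onset /tslw/ has 4 consonants (> 3) → ill-formed
/glwa.bnla/ — σ1 onset /glw/ (1→4→5 rises), coda /∅/ ok; σ2 onset /bnl/ (1→3→4 rises), coda /∅/ ok → well-formed
/lwi.ep/ — violates constraint 6: syllable 2 coda /p/ has 1 consonant (> 0) → ill-formed
Well-formed: /sla.rwa/, /be/, /tse/, /glwa.bnla/ → 4.

4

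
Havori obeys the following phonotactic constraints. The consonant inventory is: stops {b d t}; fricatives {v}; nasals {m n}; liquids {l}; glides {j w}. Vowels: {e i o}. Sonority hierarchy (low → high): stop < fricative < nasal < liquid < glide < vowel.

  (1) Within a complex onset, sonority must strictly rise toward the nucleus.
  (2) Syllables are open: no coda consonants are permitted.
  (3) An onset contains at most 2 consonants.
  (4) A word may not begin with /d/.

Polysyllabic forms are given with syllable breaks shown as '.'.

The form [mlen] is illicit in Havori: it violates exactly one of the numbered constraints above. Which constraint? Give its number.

2

[mlen]: syllable 1 coda /n/ has 1 consonant (> 0).
This is a violation of constraint 2: "Syllables are open: no coda consonants are permitted."
The remaining constraints (1, 3, 4) are satisfied.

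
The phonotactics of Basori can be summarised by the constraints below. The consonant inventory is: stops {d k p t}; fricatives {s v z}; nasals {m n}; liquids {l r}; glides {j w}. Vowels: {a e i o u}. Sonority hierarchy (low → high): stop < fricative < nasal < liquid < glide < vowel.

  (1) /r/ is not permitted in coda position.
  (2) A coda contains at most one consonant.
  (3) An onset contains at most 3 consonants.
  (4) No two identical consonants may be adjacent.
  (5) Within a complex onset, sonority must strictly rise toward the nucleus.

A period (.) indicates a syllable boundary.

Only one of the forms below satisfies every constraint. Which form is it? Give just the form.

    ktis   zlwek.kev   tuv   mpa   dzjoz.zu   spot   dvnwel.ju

ktis — violates constraint 5: syllable 1 onset /kt/: /k/ (stop, 1) → /t/ (stop, 1) does not rise → not permitted
zlwek.kev — violates constraint 4: adjacent identical consonants /kk/ → not permitted
tuv — σ1 onset /t/, coda /v/ ok → permitted
mpa — violates constraint 5: syllable 1 onset /mp/: /m/ (nasal, 3) → /p/ (stop, 1) does not rise → not permitted
dzjoz.zu — violates constraint 4: adjacent identical consonants /zz/ → not permitted
spot — violates constraint 5: syllable 1 onset /sp/: /s/ (fricative, 2) → /p/ (stop, 1) does not rise → not permitted
dvnwel.ju — violates constraint 3: syllable 1 onset /dvnw/ has 4 consonants (> 3) → not permitted

tuv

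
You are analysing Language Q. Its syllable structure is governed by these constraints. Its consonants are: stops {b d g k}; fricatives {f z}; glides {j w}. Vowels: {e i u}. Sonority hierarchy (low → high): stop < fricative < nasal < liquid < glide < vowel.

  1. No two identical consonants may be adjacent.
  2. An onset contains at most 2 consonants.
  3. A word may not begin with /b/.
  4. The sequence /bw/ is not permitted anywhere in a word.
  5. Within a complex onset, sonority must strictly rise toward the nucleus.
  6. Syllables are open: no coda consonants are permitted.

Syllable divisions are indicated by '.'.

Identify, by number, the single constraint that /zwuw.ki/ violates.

/zwuw.ki/: syllable 1 coda /w/ has 1 consonant (> 0).
This is a violation of constraint 6: "Syllables are open: no coda consonants are permitted."
The remaining constraints (1, 2, 3, 4, 5) are satisfied.

6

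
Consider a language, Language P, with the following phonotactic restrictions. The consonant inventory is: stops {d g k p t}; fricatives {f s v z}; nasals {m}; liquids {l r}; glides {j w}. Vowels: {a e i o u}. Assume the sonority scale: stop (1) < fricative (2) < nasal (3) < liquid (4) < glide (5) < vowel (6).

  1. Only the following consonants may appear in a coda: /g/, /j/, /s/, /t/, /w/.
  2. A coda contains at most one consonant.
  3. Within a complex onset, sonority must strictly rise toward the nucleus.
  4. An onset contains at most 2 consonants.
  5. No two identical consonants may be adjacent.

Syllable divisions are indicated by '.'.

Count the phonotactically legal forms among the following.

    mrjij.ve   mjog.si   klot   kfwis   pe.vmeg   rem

mrjij.ve — violates constraint 4: syllable 1 onset /mrj/ has 3 consonants (> 2) → phonotactically illegal
mjog.si — σ1 onset /mj/ (3→5 rises), coda /g/ ok; σ2 onset /s/, coda /∅/ ok → phonotactically legal
klot — σ1 onset /kl/ (1→4 rises), coda /t/ ok → phonotactically legal
kfwis — violates constraint 4: syllable 1 onset /kfw/ has 3 consonants (> 2) → phonotactically illegal
pe.vmeg — σ1 onset /p/, coda /∅/ ok; σ2 onset /vm/ (2→3 rises), coda /g/ ok → phonotactically legal
rem — violates constraint 1: syllable 1 coda contains /m/, which is not a licensed coda consonant → phonotactically illegal
Phonotactically legal: mjog.si, klot, pe.vmeg → 3.

3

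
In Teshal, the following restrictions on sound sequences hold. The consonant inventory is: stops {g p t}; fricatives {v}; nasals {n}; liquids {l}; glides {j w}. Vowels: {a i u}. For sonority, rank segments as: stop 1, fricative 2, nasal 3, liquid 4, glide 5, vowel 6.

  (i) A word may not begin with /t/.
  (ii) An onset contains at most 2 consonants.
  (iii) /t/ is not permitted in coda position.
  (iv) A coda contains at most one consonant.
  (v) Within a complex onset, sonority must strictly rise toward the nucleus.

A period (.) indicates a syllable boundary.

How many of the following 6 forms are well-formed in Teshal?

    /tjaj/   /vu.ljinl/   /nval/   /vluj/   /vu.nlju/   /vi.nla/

/tjaj/ — violates constraint (i): word begins with /t/ → ill-formed
/vu.ljinl/ — violates constraint (iv): syllable 2 coda /nl/ has 2 consonants (> 1) → ill-formed
/nval/ — violates constraint (v): syllable 1 onset /nv/: /n/ (nasal, 3) → /v/ (fricative, 2) does not rise → ill-formed
/vluj/ — σ1 onset /vl/ (2→4 rises), coda /j/ ok → well-formed
/vu.nlju/ — violates constraint (ii): syllable 2 onset /nlj/ has 3 consonants (> 2) → ill-formed
/vi.nla/ — σ1 onset /v/, coda /∅/ ok; σ2 onset /nl/ (3→4 rises), coda /∅/ ok → well-formed
Well-formed: /vluj/, /vi.nla/ → 2.

2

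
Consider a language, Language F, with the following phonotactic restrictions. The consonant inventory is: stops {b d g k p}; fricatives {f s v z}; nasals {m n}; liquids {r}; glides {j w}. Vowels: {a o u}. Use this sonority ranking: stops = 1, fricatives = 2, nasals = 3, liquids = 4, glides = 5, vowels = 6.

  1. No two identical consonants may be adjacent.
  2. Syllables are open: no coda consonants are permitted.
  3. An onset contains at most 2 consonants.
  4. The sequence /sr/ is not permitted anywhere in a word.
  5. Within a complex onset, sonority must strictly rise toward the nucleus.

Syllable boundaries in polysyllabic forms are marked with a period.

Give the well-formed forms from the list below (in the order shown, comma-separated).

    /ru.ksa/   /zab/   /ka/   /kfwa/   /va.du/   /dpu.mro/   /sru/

/ru.ksa/ — σ1 onset /r/, coda /∅/ ok; σ2 onset /ks/ (1→2 rises), coda /∅/ ok → well-formed
/zab/ — violates constraint 2: syllable 1 coda /b/ has 1 consonant (> 0) → ill-formed
/ka/ — σ1 onset /k/, coda /∅/ ok → well-formed
/kfwa/ — violates constraint 3: syllable 1 onset /kfw/ has 3 consonants (> 2) → ill-formed
/va.du/ — σ1 onset /v/, coda /∅/ ok; σ2 onset /d/, coda /∅/ ok → well-formed
/dpu.mro/ — violates constraint 5: syllable 1 onset /dp/: /d/ (stop, 1) → /p/ (stop, 1) does not rise → ill-formed
/sru/ — violates constraint 4: contains banned sequence /sr/ → ill-formed

/ru.ksa/, /ka/, /va.du/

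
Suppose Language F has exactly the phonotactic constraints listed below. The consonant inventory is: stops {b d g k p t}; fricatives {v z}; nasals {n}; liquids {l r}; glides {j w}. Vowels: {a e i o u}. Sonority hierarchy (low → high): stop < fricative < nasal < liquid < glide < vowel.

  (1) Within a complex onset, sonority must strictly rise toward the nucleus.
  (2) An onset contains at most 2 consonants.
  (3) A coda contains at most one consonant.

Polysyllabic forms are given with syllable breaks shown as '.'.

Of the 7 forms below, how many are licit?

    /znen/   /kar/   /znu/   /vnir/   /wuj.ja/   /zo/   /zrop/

7

/znen/ — σ1 onset /zn/ (2→3 rises), coda /n/ ok → licit
/kar/ — σ1 onset /k/, coda /r/ ok → licit
/znu/ — σ1 onset /zn/ (2→3 rises), coda /∅/ ok → licit
/vnir/ — σ1 onset /vn/ (2→3 rises), coda /r/ ok → licit
/wuj.ja/ — σ1 onset /w/, coda /j/ ok; σ2 onset /j/, coda /∅/ ok → licit
/zo/ — σ1 onset /z/, coda /∅/ ok → licit
/zrop/ — σ1 onset /zr/ (2→4 rises), coda /p/ ok → licit
Licit: /znen/, /kar/, /znu/, /vnir/, /wuj.ja/, /zo/, /zrop/ → 7.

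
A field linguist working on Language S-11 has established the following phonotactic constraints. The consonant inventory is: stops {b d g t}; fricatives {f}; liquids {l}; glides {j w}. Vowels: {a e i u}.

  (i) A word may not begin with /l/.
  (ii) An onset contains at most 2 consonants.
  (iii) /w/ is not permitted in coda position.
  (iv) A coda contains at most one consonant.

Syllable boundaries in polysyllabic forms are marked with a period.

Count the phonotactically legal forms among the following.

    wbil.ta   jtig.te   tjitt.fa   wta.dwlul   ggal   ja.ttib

wbil.ta — σ1 onset /wb/ (2C), coda /l/ ok; σ2 onset /t/, coda /∅/ ok → phonotactically legal
jtig.te — σ1 onset /jt/ (2C), coda /g/ ok; σ2 onset /t/, coda /∅/ ok → phonotactically legal
tjitt.fa — violates constraint (iv): syllable 1 coda /tt/ has 2 consonants (> 1) → phonotactically illegal
wta.dwlul — violates constraint (ii): syllable 2 onset /dwl/ has 3 consonants (> 2) → phonotactically illegal
ggal — σ1 onset /gg/ (2C), coda /l/ ok → phonotactically legal
ja.ttib — σ1 onset /j/, coda /∅/ ok; σ2 onset /tt/ (2C), coda /b/ ok → phonotactically legal
Phonotactically legal: wbil.ta, jtig.te, ggal, ja.ttib → 4.

4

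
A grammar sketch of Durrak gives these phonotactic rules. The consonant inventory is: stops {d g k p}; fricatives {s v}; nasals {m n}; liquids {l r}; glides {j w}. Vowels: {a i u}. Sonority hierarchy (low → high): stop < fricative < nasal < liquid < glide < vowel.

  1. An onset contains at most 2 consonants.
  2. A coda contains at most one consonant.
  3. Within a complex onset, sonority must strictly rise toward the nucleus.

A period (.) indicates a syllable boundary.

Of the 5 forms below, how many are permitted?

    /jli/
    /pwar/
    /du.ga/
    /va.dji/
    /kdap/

/jli/ — violates constraint 3: syllable 1 onset /jl/: /j/ (glide, 5) → /l/ (liquid, 4) does not rise → not permitted
/pwar/ — σ1 onset /pw/ (1→5 rises), coda /r/ ok → permitted
/du.ga/ — σ1 onset /d/, coda /∅/ ok; σ2 onset /g/, coda /∅/ ok → permitted
/va.dji/ — σ1 onset /v/, coda /∅/ ok; σ2 onset /dj/ (1→5 rises), coda /∅/ ok → permitted
/kdap/ — violates constraint 3: syllable 1 onset /kd/: /k/ (stop, 1) → /d/ (stop, 1) does not rise → not permitted
Permitted: /pwar/, /du.ga/, /va.dji/ → 3.

3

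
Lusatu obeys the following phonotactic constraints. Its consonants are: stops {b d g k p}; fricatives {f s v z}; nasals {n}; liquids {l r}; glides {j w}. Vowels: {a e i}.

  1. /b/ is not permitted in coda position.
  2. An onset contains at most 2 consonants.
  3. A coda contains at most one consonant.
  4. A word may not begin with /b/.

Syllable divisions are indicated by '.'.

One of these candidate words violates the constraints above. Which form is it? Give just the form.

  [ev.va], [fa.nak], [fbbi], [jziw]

[ev.va] — σ1 onset /∅/, coda /v/ ok; σ2 onset /v/, coda /∅/ ok → well-formed
[fa.nak] — σ1 onset /f/, coda /∅/ ok; σ2 onset /n/, coda /k/ ok → well-formed
[fbbi] — violates constraint 2: syllable 1 onset /fbb/ has 3 consonants (> 2) → ill-formed
[jziw] — σ1 onset /jz/ (2C), coda /w/ ok → well-formed

[fbbi]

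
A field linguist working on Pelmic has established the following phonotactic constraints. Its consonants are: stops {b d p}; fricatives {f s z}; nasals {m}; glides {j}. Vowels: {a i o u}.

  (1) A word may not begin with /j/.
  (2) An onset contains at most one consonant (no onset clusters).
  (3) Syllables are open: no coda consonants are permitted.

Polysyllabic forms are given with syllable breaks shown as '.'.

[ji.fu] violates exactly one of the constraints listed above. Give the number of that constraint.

[ji.fu]: word begins with /j/.
This is a violation of constraint 1: "A word may not begin with /j/."
The remaining constraints (2, 3) are satisfied.

1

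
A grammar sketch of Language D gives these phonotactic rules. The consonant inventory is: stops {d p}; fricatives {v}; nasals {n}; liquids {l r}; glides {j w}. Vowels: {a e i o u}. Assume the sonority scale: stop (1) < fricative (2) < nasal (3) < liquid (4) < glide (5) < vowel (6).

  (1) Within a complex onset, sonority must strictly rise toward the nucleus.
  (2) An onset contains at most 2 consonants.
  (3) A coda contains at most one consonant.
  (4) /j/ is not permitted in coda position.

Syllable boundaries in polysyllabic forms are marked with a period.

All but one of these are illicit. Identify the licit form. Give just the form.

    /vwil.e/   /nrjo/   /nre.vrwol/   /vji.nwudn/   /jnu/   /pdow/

/vwil.e/

/vwil.e/ — σ1 onset /vw/ (2→5 rises), coda /l/ ok; σ2 onset /∅/, coda /∅/ ok → licit
/nrjo/ — violates constraint 2: syllable 1 onset /nrj/ has 3 consonants (> 2) → illicit
/nre.vrwol/ — violates constraint 2: syllable 2 onset /vrw/ has 3 consonants (> 2) → illicit
/vji.nwudn/ — violates constraint 3: syllable 2 coda /dn/ has 2 consonants (> 1) → illicit
/jnu/ — violates constraint 1: syllable 1 onset /jn/: /j/ (glide, 5) → /n/ (nasal, 3) does not rise → illicit
/pdow/ — violates constraint 1: syllable 1 onset /pd/: /p/ (stop, 1) → /d/ (stop, 1) does not rise → illicit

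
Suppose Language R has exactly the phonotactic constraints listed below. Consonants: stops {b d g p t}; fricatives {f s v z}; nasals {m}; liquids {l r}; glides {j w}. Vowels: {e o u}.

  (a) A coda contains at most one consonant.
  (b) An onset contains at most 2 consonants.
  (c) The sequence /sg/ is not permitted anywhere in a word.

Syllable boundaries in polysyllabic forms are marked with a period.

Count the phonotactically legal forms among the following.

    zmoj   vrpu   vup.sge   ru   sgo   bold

zmoj — σ1 onset /zm/ (2C), coda /j/ ok → phonotactically legal
vrpu — violates constraint (b): syllable 1 onset /vrp/ has 3 consonants (> 2) → phonotactically illegal
vup.sge — violates constraint (c): contains banned sequence /sg/ → phonotactically illegal
ru — σ1 onset /r/, coda /∅/ ok → phonotactically legal
sgo — violates constraint (c): contains banned sequence /sg/ → phonotactically illegal
bold — violates constraint (a): syllable 1 coda /ld/ has 2 consonants (> 1) → phonotactically illegal
Phonotactically legal: zmoj, ru → 2.

2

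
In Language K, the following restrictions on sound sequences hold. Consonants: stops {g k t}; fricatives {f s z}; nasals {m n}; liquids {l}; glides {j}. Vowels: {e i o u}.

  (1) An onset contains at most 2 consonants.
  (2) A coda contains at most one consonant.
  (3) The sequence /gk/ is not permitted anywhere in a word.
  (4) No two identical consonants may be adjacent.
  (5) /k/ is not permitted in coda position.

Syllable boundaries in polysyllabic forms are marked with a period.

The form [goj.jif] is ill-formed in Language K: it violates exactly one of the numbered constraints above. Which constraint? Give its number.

4

[goj.jif]: adjacent identical consonants /jj/.
This is a violation of constraint 4: "No two identical consonants may be adjacent."
The remaining constraints (1, 2, 3, 5) are satisfied.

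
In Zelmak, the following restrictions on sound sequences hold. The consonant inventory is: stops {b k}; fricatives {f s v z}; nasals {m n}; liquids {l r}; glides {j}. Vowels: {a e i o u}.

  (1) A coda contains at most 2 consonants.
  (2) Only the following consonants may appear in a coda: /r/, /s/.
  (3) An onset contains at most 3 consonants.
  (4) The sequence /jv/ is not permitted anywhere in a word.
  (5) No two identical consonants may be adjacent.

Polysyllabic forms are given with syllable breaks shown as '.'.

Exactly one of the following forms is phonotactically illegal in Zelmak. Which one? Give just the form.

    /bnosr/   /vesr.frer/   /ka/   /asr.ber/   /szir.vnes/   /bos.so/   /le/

/bnosr/ — σ1 onset /bn/ (2C), coda /sr/ (2C) ok → phonotactically legal
/vesr.frer/ — σ1 onset /v/, coda /sr/ (2C) ok; σ2 onset /fr/ (2C), coda /r/ ok → phonotactically legal
/ka/ — σ1 onset /k/, coda /∅/ ok → phonotactically legal
/asr.ber/ — σ1 onset /∅/, coda /sr/ (2C) ok; σ2 onset /b/, coda /r/ ok → phonotactically legal
/szir.vnes/ — σ1 onset /sz/ (2C), coda /r/ ok; σ2 onset /vn/ (2C), coda /s/ ok → phonotactically legal
/bos.so/ — violates constraint 5: adjacent identical consonants /ss/ → phonotactically illegal
/le/ — σ1 onset /l/, coda /∅/ ok → phonotactically legal

/bos.so/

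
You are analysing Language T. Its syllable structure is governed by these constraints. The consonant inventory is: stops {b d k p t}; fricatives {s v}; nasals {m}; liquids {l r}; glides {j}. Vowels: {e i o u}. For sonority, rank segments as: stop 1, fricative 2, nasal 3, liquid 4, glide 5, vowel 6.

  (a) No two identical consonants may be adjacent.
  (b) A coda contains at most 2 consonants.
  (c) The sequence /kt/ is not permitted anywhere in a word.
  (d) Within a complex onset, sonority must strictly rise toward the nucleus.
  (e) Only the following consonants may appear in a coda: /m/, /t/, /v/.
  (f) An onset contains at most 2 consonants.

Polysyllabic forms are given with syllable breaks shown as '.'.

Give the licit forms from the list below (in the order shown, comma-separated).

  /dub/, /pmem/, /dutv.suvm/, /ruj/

/pmem/, /dutv.suvm/

/dub/ — violates constraint (e): syllable 1 coda contains /b/, which is not a licensed coda consonant → illicit
/pmem/ — σ1 onset /pm/ (1→3 rises), coda /m/ ok → licit
/dutv.suvm/ — σ1 onset /d/, coda /tv/ (2C) ok; σ2 onset /s/, coda /vm/ (2C) ok → licit
/ruj/ — violates constraint (e): syllable 1 coda contains /j/, which is not a licensed coda consonant → illicit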